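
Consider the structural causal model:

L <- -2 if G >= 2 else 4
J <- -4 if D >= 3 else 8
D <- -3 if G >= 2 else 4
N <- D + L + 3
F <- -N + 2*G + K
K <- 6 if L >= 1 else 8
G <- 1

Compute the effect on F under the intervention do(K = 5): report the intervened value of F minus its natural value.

Intervening sets K = 5 and removes its equation (K <- 6 if L >= 1 else 8).
L = -2 if G >= 2 else 4  [with G=1]  = 4
D = -3 if G >= 2 else 4  [with G=1]  = 4
N = D + L + 3  [with D=4, L=4]  = 11
F = -N + 2*G + K  [with N=11, G=1, K=5]  = -4
Without intervention: L = -2 if G >= 2 else 4  [with G=1]  = 4; D = -3 if G >= 2 else 4  [with G=1]  = 4; N = D + L + 3  [with D=4, L=4]  = 11; K = 6 if L >= 1 else 8  [with L=4]  = 6; F = -N + 2*G + K  [with N=11, G=1, K=6]  = -3.
Change = -4 − (-3) = -1.

-1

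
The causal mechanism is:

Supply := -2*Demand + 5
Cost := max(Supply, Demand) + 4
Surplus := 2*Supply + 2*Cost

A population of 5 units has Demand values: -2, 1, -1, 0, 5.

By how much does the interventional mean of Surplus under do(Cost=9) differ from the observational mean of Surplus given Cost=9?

7.6

Every unit gets Cost=9 under the intervention. Surplus values become 36, 24, 32, 28, 8; E[Surplus|do(Cost=9)] = 25.6.
E[Surplus|Cost=9] averages over only the 2 units with Cost=9 (Demand = 0, 5): Surplus = 28, 8, mean 18.
Difference = 25.6 − 18 = 7.6.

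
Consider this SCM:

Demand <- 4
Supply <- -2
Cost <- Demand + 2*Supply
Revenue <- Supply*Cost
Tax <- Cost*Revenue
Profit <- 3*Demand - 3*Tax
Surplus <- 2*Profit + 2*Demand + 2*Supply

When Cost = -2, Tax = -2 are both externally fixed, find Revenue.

The joint intervention fixes Cost = -2, Tax = -2, removing each variable's own equation.
Revenue = Supply*Cost  [with Supply=-2, Cost=-2]  = 4

4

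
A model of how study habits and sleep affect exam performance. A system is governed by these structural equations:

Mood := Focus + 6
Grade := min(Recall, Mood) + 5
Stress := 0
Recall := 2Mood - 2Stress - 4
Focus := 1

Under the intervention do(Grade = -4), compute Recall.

The intervention breaks the incoming arrows to Grade: Grade := min(Recall, Mood) + 5 no longer applies, and Grade = -4.
Since Recall is not a descendant of the intervened variable, it is unaffected.
Mood = Focus + 6  [with Focus=1]  = 7
Recall = 2Mood - 2Stress - 4  [with Mood=7, Stress=0]  = 10

10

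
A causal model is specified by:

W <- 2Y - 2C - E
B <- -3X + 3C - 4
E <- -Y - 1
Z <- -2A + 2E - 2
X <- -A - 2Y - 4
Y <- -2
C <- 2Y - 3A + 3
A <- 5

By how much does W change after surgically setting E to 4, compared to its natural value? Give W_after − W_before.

-3

Intervening sets E = 4 and removes its equation (E <- -Y - 1).
C = 2Y - 3A + 3  [with Y=-2, A=5]  = -16
W = 2Y - 2C - E  [with Y=-2, C=-16, E=4]  = 24
Without intervention: C = 2Y - 3A + 3  [with Y=-2, A=5]  = -16; E = -Y - 1  [with Y=-2]  = 1; W = 2Y - 2C - E  [with Y=-2, C=-16, E=1]  = 27.
Change = 24 − 27 = -3.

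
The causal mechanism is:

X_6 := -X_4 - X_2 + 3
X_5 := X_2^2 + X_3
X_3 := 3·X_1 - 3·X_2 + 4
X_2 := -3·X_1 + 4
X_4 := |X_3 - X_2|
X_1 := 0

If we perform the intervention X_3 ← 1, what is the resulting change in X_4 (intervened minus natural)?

-9

The intervention breaks the incoming arrows to X_3: X_3 := 3·X_1 - 3·X_2 + 4 no longer applies, and X_3 = 1.
X_2 = -3·X_1 + 4  [with X_1=0]  = 4
X_4 = |X_3 - X_2|  [with X_3=1, X_2=4]  = 3
Without intervention: X_2 = -3·X_1 + 4  [with X_1=0]  = 4; X_3 = 3·X_1 - 3·X_2 + 4  [with X_1=0, X_2=4]  = -8; X_4 = |X_3 - X_2|  [with X_3=-8, X_2=4]  = 12.
Change = 3 − 12 = -9.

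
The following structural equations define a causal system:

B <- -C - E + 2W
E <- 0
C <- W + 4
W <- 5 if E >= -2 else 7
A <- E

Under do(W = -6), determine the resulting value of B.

Under do(W=-6), the mechanism W <- 5 if E >= -2 else 7 is discarded; W is fixed at -6.
C = W + 4  [with W=-6]  = -2
B = -C - E + 2W  [with C=-2, E=0, W=-6]  = -10

-10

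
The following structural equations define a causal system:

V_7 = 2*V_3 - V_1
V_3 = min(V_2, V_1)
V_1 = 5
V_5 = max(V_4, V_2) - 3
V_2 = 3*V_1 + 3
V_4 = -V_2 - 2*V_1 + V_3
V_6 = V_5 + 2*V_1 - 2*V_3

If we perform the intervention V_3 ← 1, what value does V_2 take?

Under do(V_3=1), the mechanism V_3 = min(V_2, V_1) is discarded; V_3 is fixed at 1.
Since V_2 is not a descendant of the intervened variable, it is unaffected.
V_2 = 3*V_1 + 3  [with V_1=5]  = 18

18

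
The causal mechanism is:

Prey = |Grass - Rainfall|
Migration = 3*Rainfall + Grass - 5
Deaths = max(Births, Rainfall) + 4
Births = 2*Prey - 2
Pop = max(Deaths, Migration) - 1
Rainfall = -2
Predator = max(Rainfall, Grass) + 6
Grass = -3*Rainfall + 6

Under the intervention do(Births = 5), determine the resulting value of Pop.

do(Births=5) replaces the equation Births = 2*Prey - 2 with the constant Births = 5.
Grass = -3*Rainfall + 6  [with Rainfall=-2]  = 12
Deaths = max(Births, Rainfall) + 4  [with Births=5, Rainfall=-2]  = 9
Migration = 3*Rainfall + Grass - 5  [with Rainfall=-2, Grass=12]  = 1
Pop = max(Deaths, Migration) - 1  [with Deaths=9, Migration=1]  = 8

8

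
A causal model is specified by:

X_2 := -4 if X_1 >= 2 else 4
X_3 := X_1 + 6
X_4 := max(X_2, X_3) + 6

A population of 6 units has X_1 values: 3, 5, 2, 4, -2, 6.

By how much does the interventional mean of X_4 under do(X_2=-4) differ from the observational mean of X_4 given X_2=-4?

-1

Under do(X_2=-4), X_2's equation is replaced by X_2=-4 for every unit. Per-unit X_4: 15, 17, 14, 16, 10, 18. Mean = 15.
Observing X_2=-4 restricts to units where X_2's equation naturally yields -4: X_1 ∈ {3, 5, 2, 4, 6}. In that subpopulation X_4 = 15, 17, 14, 16, 18, mean 16.
Difference = 15 − 16 = -1.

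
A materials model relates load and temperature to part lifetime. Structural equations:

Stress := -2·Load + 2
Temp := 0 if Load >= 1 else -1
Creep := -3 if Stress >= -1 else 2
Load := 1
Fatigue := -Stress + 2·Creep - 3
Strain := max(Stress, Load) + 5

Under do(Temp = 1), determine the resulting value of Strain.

6

Under do(Temp=1), the mechanism Temp := 0 if Load >= 1 else -1 is discarded; Temp is fixed at 1.
Since Strain is not a descendant of the intervened variable, it is unaffected.
Stress = -2·Load + 2  [with Load=1]  = 0
Strain = max(Stress, Load) + 5  [with Stress=0, Load=1]  = 6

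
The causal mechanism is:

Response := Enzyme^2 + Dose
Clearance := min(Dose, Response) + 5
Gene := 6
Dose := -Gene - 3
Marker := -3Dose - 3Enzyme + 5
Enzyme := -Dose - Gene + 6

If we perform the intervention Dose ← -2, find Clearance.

Under do(Dose=-2), the mechanism Dose := -Gene - 3 is discarded; Dose is fixed at -2.
Enzyme = -Dose - Gene + 6  [with Dose=-2, Gene=6]  = 2
Response = Enzyme^2 + Dose  [with Enzyme=2, Dose=-2]  = 2
Clearance = min(Dose, Response) + 5  [with Dose=-2, Response=2]  = 3

3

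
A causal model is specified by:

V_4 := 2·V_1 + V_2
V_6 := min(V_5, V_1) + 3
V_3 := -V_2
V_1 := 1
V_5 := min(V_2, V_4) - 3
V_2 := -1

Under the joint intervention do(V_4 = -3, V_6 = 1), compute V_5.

-6

Setting V_4 = -3, V_6 = 1 by intervention discards those variables' equations.
V_5 = min(V_2, V_4) - 3  [with V_2=-1, V_4=-3]  = -6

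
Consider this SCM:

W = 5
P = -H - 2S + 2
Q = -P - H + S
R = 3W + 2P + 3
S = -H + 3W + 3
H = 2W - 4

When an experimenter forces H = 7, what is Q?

Under do(H=7), the mechanism H = 2W - 4 is discarded; H is fixed at 7.
S = -H + 3W + 3  [with H=7, W=5]  = 11
P = -H - 2S + 2  [with H=7, S=11]  = -27
Q = -P - H + S  [with P=-27, H=7, S=11]  = 31

31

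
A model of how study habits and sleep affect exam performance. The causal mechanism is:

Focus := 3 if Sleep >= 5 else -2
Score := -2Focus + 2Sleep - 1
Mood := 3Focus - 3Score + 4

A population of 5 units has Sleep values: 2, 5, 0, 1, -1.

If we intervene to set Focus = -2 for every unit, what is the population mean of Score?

Every unit gets Focus=-2 under the intervention. Score values become 7, 13, 3, 5, 1; E[Score|do(Focus=-2)] = 5.8.

5.8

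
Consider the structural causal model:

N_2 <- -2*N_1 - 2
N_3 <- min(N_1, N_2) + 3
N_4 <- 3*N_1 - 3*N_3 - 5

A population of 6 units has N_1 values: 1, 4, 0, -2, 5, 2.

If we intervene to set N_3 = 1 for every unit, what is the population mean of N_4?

do(N_3=1) breaks N_3's dependence on N_1. With N_3=1 fixed, N_4 across the units is -5, 4, -8, -14, 7, -2, mean -3.

-3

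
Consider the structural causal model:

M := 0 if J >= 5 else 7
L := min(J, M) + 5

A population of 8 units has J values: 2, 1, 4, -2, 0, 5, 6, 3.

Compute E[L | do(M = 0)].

The intervention sets M=0 in all 8 units regardless of J. Recomputing L per unit gives 5, 5, 5, 3, 5, 5, 5, 5; average 4.75.

4.75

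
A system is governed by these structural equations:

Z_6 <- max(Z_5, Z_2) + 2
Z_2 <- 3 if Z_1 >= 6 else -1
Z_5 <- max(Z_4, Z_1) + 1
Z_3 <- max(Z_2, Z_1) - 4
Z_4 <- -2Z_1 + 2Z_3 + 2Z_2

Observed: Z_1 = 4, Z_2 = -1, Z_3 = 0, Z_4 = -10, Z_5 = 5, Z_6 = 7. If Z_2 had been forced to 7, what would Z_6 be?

Under do(Z_2=7), the mechanism Z_2 <- 3 if Z_1 >= 6 else -1 is discarded; Z_2 is fixed at 7.
Z_3 = max(Z_2, Z_1) - 4  [with Z_2=7, Z_1=4]  = 3
Z_4 = -2Z_1 + 2Z_3 + 2Z_2  [with Z_1=4, Z_3=3, Z_2=7]  = 12
Z_5 = max(Z_4, Z_1) + 1  [with Z_4=12, Z_1=4]  = 13
Z_6 = max(Z_5, Z_2) + 2  [with Z_5=13, Z_2=7]  = 15

15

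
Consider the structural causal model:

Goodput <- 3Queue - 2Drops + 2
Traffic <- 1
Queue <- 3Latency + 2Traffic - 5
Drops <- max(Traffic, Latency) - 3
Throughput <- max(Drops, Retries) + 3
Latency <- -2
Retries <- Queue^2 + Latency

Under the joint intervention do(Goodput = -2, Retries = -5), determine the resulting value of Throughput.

1

Setting Goodput = -2, Retries = -5 by intervention discards those variables' equations.
Drops = max(Traffic, Latency) - 3  [with Traffic=1, Latency=-2]  = -2
Throughput = max(Drops, Retries) + 3  [with Drops=-2, Retries=-5]  = 1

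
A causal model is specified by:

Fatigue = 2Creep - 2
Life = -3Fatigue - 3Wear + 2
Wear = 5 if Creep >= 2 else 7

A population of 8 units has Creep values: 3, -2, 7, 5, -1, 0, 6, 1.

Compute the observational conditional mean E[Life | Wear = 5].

-38.5

Observing Wear=5 restricts to units where Wear's equation naturally yields 5: Creep ∈ {3, 7, 5, 6}. In that subpopulation Life = -25, -49, -37, -43, mean -38.5.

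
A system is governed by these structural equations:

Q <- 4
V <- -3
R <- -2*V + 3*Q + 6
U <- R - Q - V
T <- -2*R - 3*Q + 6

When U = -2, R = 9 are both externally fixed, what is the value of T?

The joint intervention fixes U = -2, R = 9, removing each variable's own equation.
T = -2*R - 3*Q + 6  [with R=9, Q=4]  = -24

-24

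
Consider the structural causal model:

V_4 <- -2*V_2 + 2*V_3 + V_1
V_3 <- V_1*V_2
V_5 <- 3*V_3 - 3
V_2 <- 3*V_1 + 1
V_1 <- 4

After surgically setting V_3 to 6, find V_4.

The intervention breaks the incoming arrows to V_3: V_3 <- V_1*V_2 no longer applies, and V_3 = 6.
V_2 = 3*V_1 + 1  [with V_1=4]  = 13
V_4 = -2*V_2 + 2*V_3 + V_1  [with V_2=13, V_3=6, V_1=4]  = -10

-10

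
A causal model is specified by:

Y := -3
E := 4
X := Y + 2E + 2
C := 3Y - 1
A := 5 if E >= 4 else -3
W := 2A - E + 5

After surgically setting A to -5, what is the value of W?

-9

Under do(A=-5), the mechanism A := 5 if E >= 4 else -3 is discarded; A is fixed at -5.
W = 2A - E + 5  [with A=-5, E=4]  = -9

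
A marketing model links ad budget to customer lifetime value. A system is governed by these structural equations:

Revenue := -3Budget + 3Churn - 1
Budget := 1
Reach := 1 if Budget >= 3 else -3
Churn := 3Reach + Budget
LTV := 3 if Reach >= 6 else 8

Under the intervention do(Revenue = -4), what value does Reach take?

-3

The intervention breaks the incoming arrows to Revenue: Revenue := -3Budget + 3Churn - 1 no longer applies, and Revenue = -4.
Since Reach is not a descendant of the intervened variable, it is unaffected.
Reach = 1 if Budget >= 3 else -3  [with Budget=1]  = -3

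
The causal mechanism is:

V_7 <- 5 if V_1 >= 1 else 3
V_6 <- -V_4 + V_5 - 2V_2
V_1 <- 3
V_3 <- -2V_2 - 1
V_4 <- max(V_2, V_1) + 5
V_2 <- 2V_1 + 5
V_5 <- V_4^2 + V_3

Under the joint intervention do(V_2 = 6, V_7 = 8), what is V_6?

85

Under do(V_2 = 6, V_7 = 8), each intervened variable's structural equation is replaced by its fixed value.
V_3 = -2V_2 - 1  [with V_2=6]  = -13
V_4 = max(V_2, V_1) + 5  [with V_2=6, V_1=3]  = 11
V_5 = V_4^2 + V_3  [with V_4=11, V_3=-13]  = 108
V_6 = -V_4 + V_5 - 2V_2  [with V_4=11, V_5=108, V_2=6]  = 85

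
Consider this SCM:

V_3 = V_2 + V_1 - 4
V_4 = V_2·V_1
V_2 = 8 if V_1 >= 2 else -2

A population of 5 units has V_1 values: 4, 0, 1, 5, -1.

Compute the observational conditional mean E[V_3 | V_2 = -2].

-6

Conditioning on V_2=-2 selects the 3 unit(s) with V_1 ∈ {0, 1, -1}. Their V_3 values: -6, -5, -7. Mean = -6.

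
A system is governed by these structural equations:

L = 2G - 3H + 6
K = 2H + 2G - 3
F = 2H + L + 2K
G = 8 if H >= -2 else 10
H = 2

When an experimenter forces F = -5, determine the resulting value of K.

do(F=-5) replaces the equation F = 2H + L + 2K with the constant F = -5.
K is not downstream of the intervention, so its value is determined by the original equations.
G = 8 if H >= -2 else 10  [with H=2]  = 8
K = 2H + 2G - 3  [with H=2, G=8]  = 17

17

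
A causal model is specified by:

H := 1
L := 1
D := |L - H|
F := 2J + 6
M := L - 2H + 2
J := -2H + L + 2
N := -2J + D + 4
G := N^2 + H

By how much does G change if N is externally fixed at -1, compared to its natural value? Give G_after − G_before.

do(N=-1) replaces the equation N := -2J + D + 4 with the constant N = -1.
G = N^2 + H  [with N=-1, H=1]  = 2
Without intervention: D = |L - H|  [with L=1, H=1]  = 0; J = -2H + L + 2  [with H=1, L=1]  = 1; N = -2J + D + 4  [with J=1, D=0]  = 2; G = N^2 + H  [with N=2, H=1]  = 5.
Change = 2 − 5 = -3.

-3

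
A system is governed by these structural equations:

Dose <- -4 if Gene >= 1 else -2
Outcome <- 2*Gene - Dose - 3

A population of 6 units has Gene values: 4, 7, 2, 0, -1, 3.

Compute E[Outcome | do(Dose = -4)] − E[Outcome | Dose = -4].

do(Dose=-4) breaks Dose's dependence on Gene. With Dose=-4 fixed, Outcome across the units is 9, 15, 5, 1, -1, 7, mean 6.
Observing Dose=-4 restricts to units where Dose's equation naturally yields -4: Gene ∈ {4, 7, 2, 3}. In that subpopulation Outcome = 9, 15, 5, 7, mean 9.
Difference = 6 − 9 = -3.

-3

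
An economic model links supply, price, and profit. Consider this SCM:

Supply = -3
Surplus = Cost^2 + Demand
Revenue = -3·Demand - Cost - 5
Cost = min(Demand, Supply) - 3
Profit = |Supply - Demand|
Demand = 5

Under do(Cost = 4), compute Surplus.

The intervention breaks the incoming arrows to Cost: Cost = min(Demand, Supply) - 3 no longer applies, and Cost = 4.
Surplus = Cost^2 + Demand  [with Cost=4, Demand=5]  = 21

21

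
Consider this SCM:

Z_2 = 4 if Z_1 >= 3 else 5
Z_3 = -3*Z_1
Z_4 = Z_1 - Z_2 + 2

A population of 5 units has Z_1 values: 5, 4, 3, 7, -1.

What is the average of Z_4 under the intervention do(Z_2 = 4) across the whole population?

Every unit gets Z_2=4 under the intervention. Z_4 values become 3, 2, 1, 5, -3; E[Z_4|do(Z_2=4)] = 1.6.

1.6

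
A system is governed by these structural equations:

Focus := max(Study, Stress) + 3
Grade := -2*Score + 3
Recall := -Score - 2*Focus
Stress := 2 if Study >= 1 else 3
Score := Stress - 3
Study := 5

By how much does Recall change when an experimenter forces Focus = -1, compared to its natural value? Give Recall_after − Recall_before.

do(Focus=-1) replaces the equation Focus := max(Study, Stress) + 3 with the constant Focus = -1.
Stress = 2 if Study >= 1 else 3  [with Study=5]  = 2
Score = Stress - 3  [with Stress=2]  = -1
Recall = -Score - 2*Focus  [with Score=-1, Focus=-1]  = 3
Without intervention: Stress = 2 if Study >= 1 else 3  [with Study=5]  = 2; Focus = max(Study, Stress) + 3  [with Study=5, Stress=2]  = 8; Score = Stress - 3  [with Stress=2]  = -1; Recall = -Score - 2*Focus  [with Score=-1, Focus=8]  = -15.
Change = 3 − (-15) = 18.

18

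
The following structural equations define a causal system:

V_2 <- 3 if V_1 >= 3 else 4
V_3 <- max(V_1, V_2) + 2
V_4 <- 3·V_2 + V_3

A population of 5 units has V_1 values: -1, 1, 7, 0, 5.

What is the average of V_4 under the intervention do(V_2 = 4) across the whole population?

Under do(V_2=4), V_2's equation is replaced by V_2=4 for every unit. Per-unit V_4: 18, 18, 21, 18, 19. Mean = 18.8.

18.8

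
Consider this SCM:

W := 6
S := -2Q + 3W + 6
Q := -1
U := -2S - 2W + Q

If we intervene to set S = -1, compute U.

The intervention breaks the incoming arrows to S: S := -2Q + 3W + 6 no longer applies, and S = -1.
U = -2S - 2W + Q  [with S=-1, W=6, Q=-1]  = -11

-11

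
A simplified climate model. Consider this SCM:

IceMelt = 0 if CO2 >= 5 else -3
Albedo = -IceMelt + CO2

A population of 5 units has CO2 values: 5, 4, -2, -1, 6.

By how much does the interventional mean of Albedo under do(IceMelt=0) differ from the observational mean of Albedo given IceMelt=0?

Every unit gets IceMelt=0 under the intervention. Albedo values become 5, 4, -2, -1, 6; E[Albedo|do(IceMelt=0)] = 2.4.
E[Albedo|IceMelt=0] averages over only the 2 units with IceMelt=0 (CO2 = 5, 6): Albedo = 5, 6, mean 5.5.
Difference = 2.4 − 5.5 = -3.1.

-3.1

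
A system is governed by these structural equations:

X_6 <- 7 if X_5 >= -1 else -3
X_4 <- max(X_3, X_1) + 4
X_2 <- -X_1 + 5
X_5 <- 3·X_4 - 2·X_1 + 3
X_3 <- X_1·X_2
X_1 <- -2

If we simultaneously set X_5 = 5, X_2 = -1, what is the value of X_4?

6

Setting X_5 = 5, X_2 = -1 by intervention discards those variables' equations.
X_3 = X_1·X_2  [with X_1=-2, X_2=-1]  = 2
X_4 = max(X_3, X_1) + 4  [with X_3=2, X_1=-2]  = 6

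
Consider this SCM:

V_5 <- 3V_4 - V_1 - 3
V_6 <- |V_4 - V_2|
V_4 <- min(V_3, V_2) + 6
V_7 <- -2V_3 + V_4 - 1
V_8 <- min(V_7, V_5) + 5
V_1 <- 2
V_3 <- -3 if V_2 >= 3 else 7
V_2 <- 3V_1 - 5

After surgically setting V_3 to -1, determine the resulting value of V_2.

Under do(V_3=-1), the mechanism V_3 <- -3 if V_2 >= 3 else 7 is discarded; V_3 is fixed at -1.
Since V_2 is not a descendant of the intervened variable, it is unaffected.
V_2 = 3V_1 - 5  [with V_1=2]  = 1

1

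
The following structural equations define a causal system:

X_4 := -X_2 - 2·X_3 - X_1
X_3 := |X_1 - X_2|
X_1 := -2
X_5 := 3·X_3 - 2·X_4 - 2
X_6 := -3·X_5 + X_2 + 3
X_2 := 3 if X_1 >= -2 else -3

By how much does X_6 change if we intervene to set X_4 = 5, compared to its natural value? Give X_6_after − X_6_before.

96

Under do(X_4=5), the mechanism X_4 := -X_2 - 2·X_3 - X_1 is discarded; X_4 is fixed at 5.
X_2 = 3 if X_1 >= -2 else -3  [with X_1=-2]  = 3
X_3 = |X_1 - X_2|  [with X_1=-2, X_2=3]  = 5
X_5 = 3·X_3 - 2·X_4 - 2  [with X_3=5, X_4=5]  = 3
X_6 = -3·X_5 + X_2 + 3  [with X_5=3, X_2=3]  = -3
Without intervention: X_2 = 3 if X_1 >= -2 else -3  [with X_1=-2]  = 3; X_3 = |X_1 - X_2|  [with X_1=-2, X_2=3]  = 5; X_4 = -X_2 - 2·X_3 - X_1  [with X_2=3, X_3=5, X_1=-2]  = -11; X_5 = 3·X_3 - 2·X_4 - 2  [with X_3=5, X_4=-11]  = 35; X_6 = -3·X_5 + X_2 + 3  [with X_5=35, X_2=3]  = -99.
Change = -3 − (-99) = 96.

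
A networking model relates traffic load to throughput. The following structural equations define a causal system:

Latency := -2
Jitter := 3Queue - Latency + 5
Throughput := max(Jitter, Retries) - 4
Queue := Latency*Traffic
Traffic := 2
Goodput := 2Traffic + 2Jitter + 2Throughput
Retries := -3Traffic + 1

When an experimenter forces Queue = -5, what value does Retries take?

The intervention breaks the incoming arrows to Queue: Queue := Latency*Traffic no longer applies, and Queue = -5.
Retries is not downstream of the intervention, so its value is determined by the original equations.
Retries = -3Traffic + 1  [with Traffic=2]  = -5

-5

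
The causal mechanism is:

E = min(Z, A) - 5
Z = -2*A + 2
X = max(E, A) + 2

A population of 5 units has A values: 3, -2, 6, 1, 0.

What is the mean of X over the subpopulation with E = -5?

Observing E=-5 restricts to units where E's equation naturally yields -5: A ∈ {1, 0}. In that subpopulation X = 3, 2, mean 2.5.

2.5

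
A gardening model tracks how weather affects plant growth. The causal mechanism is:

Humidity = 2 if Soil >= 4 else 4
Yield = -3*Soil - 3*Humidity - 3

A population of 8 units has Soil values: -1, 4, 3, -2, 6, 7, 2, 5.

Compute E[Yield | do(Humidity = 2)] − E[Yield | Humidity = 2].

7.5

The intervention sets Humidity=2 in all 8 units regardless of Soil. Recomputing Yield per unit gives -6, -21, -18, -3, -27, -30, -15, -24; average -18.
E[Yield|Humidity=2] averages over only the 4 units with Humidity=2 (Soil = 4, 6, 7, 5): Yield = -21, -27, -30, -24, mean -25.5.
Difference = -18 − (-25.5) = 7.5.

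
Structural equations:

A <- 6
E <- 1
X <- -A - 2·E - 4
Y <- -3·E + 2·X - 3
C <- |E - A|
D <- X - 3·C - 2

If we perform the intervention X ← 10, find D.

-7

The intervention breaks the incoming arrows to X: X <- -A - 2·E - 4 no longer applies, and X = 10.
C = |E - A|  [with E=1, A=6]  = 5
D = X - 3·C - 2  [with X=10, C=5]  = -7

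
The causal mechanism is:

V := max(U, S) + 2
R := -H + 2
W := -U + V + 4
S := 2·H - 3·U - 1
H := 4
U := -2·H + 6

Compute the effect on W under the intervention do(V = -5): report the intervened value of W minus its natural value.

-20

The intervention breaks the incoming arrows to V: V := max(U, S) + 2 no longer applies, and V = -5.
U = -2·H + 6  [with H=4]  = -2
W = -U + V + 4  [with U=-2, V=-5]  = 1
Without intervention: U = -2·H + 6  [with H=4]  = -2; S = 2·H - 3·U - 1  [with H=4, U=-2]  = 13; V = max(U, S) + 2  [with U=-2, S=13]  = 15; W = -U + V + 4  [with U=-2, V=15]  = 21.
Change = 1 − 21 = -20.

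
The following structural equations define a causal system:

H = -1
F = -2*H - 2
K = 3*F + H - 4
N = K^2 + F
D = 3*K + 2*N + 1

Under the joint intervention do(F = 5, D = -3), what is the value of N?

The joint intervention fixes F = 5, D = -3, removing each variable's own equation.
K = 3*F + H - 4  [with F=5, H=-1]  = 10
N = K^2 + F  [with K=10, F=5]  = 105

105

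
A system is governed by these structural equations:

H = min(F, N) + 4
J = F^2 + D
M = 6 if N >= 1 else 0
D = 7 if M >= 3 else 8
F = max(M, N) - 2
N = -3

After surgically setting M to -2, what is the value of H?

Under do(M=-2), the mechanism M = 6 if N >= 1 else 0 is discarded; M is fixed at -2.
F = max(M, N) - 2  [with M=-2, N=-3]  = -4
H = min(F, N) + 4  [with F=-4, N=-3]  = 0

0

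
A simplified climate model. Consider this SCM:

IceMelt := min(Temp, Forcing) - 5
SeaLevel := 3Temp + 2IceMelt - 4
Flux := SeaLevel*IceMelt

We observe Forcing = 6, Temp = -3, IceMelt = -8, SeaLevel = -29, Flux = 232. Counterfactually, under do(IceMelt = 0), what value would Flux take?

do(IceMelt=0) replaces the equation IceMelt := min(Temp, Forcing) - 5 with the constant IceMelt = 0.
SeaLevel = 3Temp + 2IceMelt - 4  [with Temp=-3, IceMelt=0]  = -13
Flux = SeaLevel*IceMelt  [with SeaLevel=-13, IceMelt=0]  = 0

0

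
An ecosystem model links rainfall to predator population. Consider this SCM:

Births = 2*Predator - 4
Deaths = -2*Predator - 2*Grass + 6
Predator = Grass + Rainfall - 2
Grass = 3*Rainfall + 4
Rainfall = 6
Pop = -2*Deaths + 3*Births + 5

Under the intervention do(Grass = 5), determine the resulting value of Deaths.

do(Grass=5) replaces the equation Grass = 3*Rainfall + 4 with the constant Grass = 5.
Predator = Grass + Rainfall - 2  [with Grass=5, Rainfall=6]  = 9
Deaths = -2*Predator - 2*Grass + 6  [with Predator=9, Grass=5]  = -22

-22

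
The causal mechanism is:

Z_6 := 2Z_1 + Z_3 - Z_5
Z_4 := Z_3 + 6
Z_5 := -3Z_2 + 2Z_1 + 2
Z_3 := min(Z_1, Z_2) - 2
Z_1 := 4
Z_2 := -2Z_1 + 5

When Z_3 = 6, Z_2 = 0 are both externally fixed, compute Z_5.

10

Setting Z_3 = 6, Z_2 = 0 by intervention discards those variables' equations.
Z_5 = -3Z_2 + 2Z_1 + 2  [with Z_2=0, Z_1=4]  = 10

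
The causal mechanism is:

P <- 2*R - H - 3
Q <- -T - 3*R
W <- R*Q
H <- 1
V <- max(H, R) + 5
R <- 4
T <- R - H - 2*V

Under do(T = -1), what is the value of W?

-44

Under do(T=-1), the mechanism T <- R - H - 2*V is discarded; T is fixed at -1.
Q = -T - 3*R  [with T=-1, R=4]  = -11
W = R*Q  [with R=4, Q=-11]  = -44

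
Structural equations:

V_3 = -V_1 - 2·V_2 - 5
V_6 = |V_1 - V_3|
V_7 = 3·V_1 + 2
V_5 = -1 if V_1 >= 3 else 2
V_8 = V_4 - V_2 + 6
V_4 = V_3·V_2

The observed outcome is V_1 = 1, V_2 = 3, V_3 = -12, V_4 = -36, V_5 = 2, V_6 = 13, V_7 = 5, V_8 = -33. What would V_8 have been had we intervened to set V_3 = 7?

24

The intervention breaks the incoming arrows to V_3: V_3 = -V_1 - 2·V_2 - 5 no longer applies, and V_3 = 7.
V_4 = V_3·V_2  [with V_3=7, V_2=3]  = 21
V_8 = V_4 - V_2 + 6  [with V_4=21, V_2=3]  = 24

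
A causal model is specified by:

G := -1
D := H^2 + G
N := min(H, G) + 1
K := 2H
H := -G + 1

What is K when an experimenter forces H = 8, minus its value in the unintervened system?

do(H=8) replaces the equation H := -G + 1 with the constant H = 8.
K = 2H  [with H=8]  = 16
Without intervention: H = -G + 1  [with G=-1]  = 2; K = 2H  [with H=2]  = 4.
Change = 16 − 4 = 12.

12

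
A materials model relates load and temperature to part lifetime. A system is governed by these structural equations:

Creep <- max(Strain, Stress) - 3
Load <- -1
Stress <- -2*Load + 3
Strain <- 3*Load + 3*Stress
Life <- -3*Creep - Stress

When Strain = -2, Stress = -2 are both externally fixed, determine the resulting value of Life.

Setting Strain = -2, Stress = -2 by intervention discards those variables' equations.
Creep = max(Strain, Stress) - 3  [with Strain=-2, Stress=-2]  = -5
Life = -3*Creep - Stress  [with Creep=-5, Stress=-2]  = 17

17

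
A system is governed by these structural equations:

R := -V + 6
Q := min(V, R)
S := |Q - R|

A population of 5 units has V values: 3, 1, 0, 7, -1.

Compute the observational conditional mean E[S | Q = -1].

4

E[S|Q=-1] averages over only the 2 units with Q=-1 (V = 7, -1): S = 0, 8, mean 4.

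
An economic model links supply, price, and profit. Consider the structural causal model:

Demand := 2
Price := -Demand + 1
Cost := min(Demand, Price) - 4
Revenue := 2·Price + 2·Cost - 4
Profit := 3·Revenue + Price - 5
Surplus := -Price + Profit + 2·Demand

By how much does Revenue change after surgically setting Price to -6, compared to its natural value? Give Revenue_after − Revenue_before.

Under do(Price=-6), the mechanism Price := -Demand + 1 is discarded; Price is fixed at -6.
Cost = min(Demand, Price) - 4  [with Demand=2, Price=-6]  = -10
Revenue = 2·Price + 2·Cost - 4  [with Price=-6, Cost=-10]  = -36
Without intervention: Price = -Demand + 1  [with Demand=2]  = -1; Cost = min(Demand, Price) - 4  [with Demand=2, Price=-1]  = -5; Revenue = 2·Price + 2·Cost - 4  [with Price=-1, Cost=-5]  = -16.
Change = -36 − (-16) = -20.

-20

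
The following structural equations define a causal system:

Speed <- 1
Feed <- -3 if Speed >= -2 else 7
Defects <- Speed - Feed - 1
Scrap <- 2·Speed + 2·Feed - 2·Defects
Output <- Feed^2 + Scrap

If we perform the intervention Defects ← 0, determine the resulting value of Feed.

Under do(Defects=0), the mechanism Defects <- Speed - Feed - 1 is discarded; Defects is fixed at 0.
Since Feed is not a descendant of the intervened variable, it is unaffected.
Feed = -3 if Speed >= -2 else 7  [with Speed=1]  = -3

-3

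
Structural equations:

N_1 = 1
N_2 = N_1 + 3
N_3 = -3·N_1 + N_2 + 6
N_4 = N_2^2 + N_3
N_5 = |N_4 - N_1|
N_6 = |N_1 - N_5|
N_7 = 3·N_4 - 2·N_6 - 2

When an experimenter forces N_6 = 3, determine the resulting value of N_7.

61

Intervening sets N_6 = 3 and removes its equation (N_6 = |N_1 - N_5|).
N_2 = N_1 + 3  [with N_1=1]  = 4
N_3 = -3·N_1 + N_2 + 6  [with N_1=1, N_2=4]  = 7
N_4 = N_2^2 + N_3  [with N_2=4, N_3=7]  = 23
N_7 = 3·N_4 - 2·N_6 - 2  [with N_4=23, N_6=3]  = 61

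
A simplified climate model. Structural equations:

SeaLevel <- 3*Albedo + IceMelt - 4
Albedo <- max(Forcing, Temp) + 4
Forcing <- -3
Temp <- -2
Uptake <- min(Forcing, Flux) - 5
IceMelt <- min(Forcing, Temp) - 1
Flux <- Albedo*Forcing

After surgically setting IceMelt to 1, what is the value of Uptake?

-11

The intervention breaks the incoming arrows to IceMelt: IceMelt <- min(Forcing, Temp) - 1 no longer applies, and IceMelt = 1.
Uptake is not downstream of the intervention, so its value is determined by the original equations.
Albedo = max(Forcing, Temp) + 4  [with Forcing=-3, Temp=-2]  = 2
Flux = Albedo*Forcing  [with Albedo=2, Forcing=-3]  = -6
Uptake = min(Forcing, Flux) - 5  [with Forcing=-3, Flux=-6]  = -11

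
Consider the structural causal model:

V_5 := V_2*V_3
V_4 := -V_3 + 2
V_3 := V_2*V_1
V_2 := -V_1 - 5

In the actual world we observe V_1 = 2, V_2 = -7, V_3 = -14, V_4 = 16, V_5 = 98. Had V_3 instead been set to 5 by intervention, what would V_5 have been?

-35

do(V_3=5) replaces the equation V_3 := V_2*V_1 with the constant V_3 = 5.
V_2 = -V_1 - 5  [with V_1=2]  = -7
V_5 = V_2*V_3  [with V_2=-7, V_3=5]  = -35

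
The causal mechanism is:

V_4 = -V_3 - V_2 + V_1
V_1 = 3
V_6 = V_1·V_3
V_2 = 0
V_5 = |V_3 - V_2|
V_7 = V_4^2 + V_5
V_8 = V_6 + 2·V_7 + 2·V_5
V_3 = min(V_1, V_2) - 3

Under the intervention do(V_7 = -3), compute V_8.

do(V_7=-3) replaces the equation V_7 = V_4^2 + V_5 with the constant V_7 = -3.
V_3 = min(V_1, V_2) - 3  [with V_1=3, V_2=0]  = -3
V_5 = |V_3 - V_2|  [with V_3=-3, V_2=0]  = 3
V_6 = V_1·V_3  [with V_1=3, V_3=-3]  = -9
V_8 = V_6 + 2·V_7 + 2·V_5  [with V_6=-9, V_7=-3, V_5=3]  = -9

-9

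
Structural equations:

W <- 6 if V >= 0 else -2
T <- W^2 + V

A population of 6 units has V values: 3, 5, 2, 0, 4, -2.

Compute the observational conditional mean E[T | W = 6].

Observing W=6 restricts to units where W's equation naturally yields 6: V ∈ {3, 5, 2, 0, 4}. In that subpopulation T = 39, 41, 38, 36, 40, mean 38.8.

38.8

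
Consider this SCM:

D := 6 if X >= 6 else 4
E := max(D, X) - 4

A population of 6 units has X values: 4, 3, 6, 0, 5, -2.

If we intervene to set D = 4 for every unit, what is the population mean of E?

Every unit gets D=4 under the intervention. E values become 0, 0, 2, 0, 1, 0; E[E|do(D=4)] = 0.5.

0.5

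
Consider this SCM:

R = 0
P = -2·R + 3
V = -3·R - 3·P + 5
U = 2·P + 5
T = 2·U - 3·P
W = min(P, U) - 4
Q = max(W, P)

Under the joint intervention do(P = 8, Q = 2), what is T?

18

Setting P = 8, Q = 2 by intervention discards those variables' equations.
U = 2·P + 5  [with P=8]  = 21
T = 2·U - 3·P  [with U=21, P=8]  = 18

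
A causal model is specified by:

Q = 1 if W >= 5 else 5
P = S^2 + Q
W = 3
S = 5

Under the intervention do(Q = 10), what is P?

35

The intervention breaks the incoming arrows to Q: Q = 1 if W >= 5 else 5 no longer applies, and Q = 10.
P = S^2 + Q  [with S=5, Q=10]  = 35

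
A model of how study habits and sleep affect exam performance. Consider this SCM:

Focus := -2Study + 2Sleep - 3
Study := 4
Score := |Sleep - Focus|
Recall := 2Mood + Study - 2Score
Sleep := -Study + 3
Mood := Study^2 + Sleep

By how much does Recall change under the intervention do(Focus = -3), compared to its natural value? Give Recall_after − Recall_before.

20

The intervention breaks the incoming arrows to Focus: Focus := -2Study + 2Sleep - 3 no longer applies, and Focus = -3.
Sleep = -Study + 3  [with Study=4]  = -1
Score = |Sleep - Focus|  [with Sleep=-1, Focus=-3]  = 2
Mood = Study^2 + Sleep  [with Study=4, Sleep=-1]  = 15
Recall = 2Mood + Study - 2Score  [with Mood=15, Study=4, Score=2]  = 30
Without intervention: Sleep = -Study + 3  [with Study=4]  = -1; Focus = -2Study + 2Sleep - 3  [with Study=4, Sleep=-1]  = -13; Score = |Sleep - Focus|  [with Sleep=-1, Focus=-13]  = 12; Mood = Study^2 + Sleep  [with Study=4, Sleep=-1]  = 15; Recall = 2Mood + Study - 2Score  [with Mood=15, Study=4, Score=12]  = 10.
Change = 30 − 10 = 20.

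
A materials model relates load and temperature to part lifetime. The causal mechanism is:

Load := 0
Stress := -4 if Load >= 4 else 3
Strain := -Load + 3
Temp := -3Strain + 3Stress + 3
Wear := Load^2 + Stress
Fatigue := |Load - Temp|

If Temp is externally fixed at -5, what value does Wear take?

3

Intervening sets Temp = -5 and removes its equation (Temp := -3Strain + 3Stress + 3).
No directed path runs from Temp to Wear, so Wear keeps its natural value.
Stress = -4 if Load >= 4 else 3  [with Load=0]  = 3
Wear = Load^2 + Stress  [with Load=0, Stress=3]  = 3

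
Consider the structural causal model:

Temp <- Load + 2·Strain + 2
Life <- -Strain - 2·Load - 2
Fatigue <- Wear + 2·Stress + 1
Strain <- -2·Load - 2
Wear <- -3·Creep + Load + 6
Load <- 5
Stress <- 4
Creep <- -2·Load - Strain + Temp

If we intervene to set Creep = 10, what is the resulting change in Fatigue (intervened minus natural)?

Under do(Creep=10), the mechanism Creep <- -2·Load - Strain + Temp is discarded; Creep is fixed at 10.
Wear = -3·Creep + Load + 6  [with Creep=10, Load=5]  = -19
Fatigue = Wear + 2·Stress + 1  [with Wear=-19, Stress=4]  = -10
Without intervention: Strain = -2·Load - 2  [with Load=5]  = -12; Temp = Load + 2·Strain + 2  [with Load=5, Strain=-12]  = -17; Creep = -2·Load - Strain + Temp  [with Load=5, Strain=-12, Temp=-17]  = -15; Wear = -3·Creep + Load + 6  [with Creep=-15, Load=5]  = 56; Fatigue = Wear + 2·Stress + 1  [with Wear=56, Stress=4]  = 65.
Change = -10 − 65 = -75.

-75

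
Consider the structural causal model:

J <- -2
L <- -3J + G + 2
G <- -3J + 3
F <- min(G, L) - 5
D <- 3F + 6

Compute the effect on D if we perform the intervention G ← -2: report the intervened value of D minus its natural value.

-33

do(G=-2) replaces the equation G <- -3J + 3 with the constant G = -2.
L = -3J + G + 2  [with J=-2, G=-2]  = 6
F = min(G, L) - 5  [with G=-2, L=6]  = -7
D = 3F + 6  [with F=-7]  = -15
Without intervention: G = -3J + 3  [with J=-2]  = 9; L = -3J + G + 2  [with J=-2, G=9]  = 17; F = min(G, L) - 5  [with G=9, L=17]  = 4; D = 3F + 6  [with F=4]  = 18.
Change = -15 − 18 = -33.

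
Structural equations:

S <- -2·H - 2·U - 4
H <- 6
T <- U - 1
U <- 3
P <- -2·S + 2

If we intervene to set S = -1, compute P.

4

The intervention breaks the incoming arrows to S: S <- -2·H - 2·U - 4 no longer applies, and S = -1.
P = -2·S + 2  [with S=-1]  = 4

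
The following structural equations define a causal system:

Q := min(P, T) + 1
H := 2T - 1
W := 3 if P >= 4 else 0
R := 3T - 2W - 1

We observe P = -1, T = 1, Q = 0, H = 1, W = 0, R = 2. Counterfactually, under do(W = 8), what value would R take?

-14

The intervention breaks the incoming arrows to W: W := 3 if P >= 4 else 0 no longer applies, and W = 8.
R = 3T - 2W - 1  [with T=1, W=8]  = -14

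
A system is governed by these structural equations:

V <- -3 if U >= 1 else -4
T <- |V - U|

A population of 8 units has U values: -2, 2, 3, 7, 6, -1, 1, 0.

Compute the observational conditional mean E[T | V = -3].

6.8

Observing V=-3 restricts to units where V's equation naturally yields -3: U ∈ {2, 3, 7, 6, 1}. In that subpopulation T = 5, 6, 10, 9, 4, mean 6.8.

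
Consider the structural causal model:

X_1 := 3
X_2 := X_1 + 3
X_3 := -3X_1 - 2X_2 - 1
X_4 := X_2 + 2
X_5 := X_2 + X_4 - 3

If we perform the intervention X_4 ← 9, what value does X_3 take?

Under do(X_4=9), the mechanism X_4 := X_2 + 2 is discarded; X_4 is fixed at 9.
Since X_3 is not a descendant of the intervened variable, it is unaffected.
X_2 = X_1 + 3  [with X_1=3]  = 6
X_3 = -3X_1 - 2X_2 - 1  [with X_1=3, X_2=6]  = -22

-22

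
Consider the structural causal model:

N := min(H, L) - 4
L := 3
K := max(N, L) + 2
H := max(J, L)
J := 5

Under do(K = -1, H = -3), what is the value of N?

Under do(K = -1, H = -3), each intervened variable's structural equation is replaced by its fixed value.
N = min(H, L) - 4  [with H=-3, L=3]  = -7

-7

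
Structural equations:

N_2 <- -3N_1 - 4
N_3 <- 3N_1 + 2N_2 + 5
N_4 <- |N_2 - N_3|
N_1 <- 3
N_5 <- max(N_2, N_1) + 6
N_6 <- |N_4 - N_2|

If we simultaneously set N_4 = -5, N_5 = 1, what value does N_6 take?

8

The joint intervention fixes N_4 = -5, N_5 = 1, removing each variable's own equation.
N_2 = -3N_1 - 4  [with N_1=3]  = -13
N_6 = |N_4 - N_2|  [with N_4=-5, N_2=-13]  = 8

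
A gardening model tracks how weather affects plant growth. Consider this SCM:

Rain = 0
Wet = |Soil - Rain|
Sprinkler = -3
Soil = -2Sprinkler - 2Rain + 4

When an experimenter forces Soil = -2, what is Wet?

2

The intervention breaks the incoming arrows to Soil: Soil = -2Sprinkler - 2Rain + 4 no longer applies, and Soil = -2.
Wet = |Soil - Rain|  [with Soil=-2, Rain=0]  = 2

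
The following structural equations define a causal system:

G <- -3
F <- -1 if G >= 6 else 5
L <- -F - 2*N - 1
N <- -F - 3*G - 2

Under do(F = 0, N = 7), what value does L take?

Setting F = 0, N = 7 by intervention discards those variables' equations.
L = -F - 2*N - 1  [with F=0, N=7]  = -15

-15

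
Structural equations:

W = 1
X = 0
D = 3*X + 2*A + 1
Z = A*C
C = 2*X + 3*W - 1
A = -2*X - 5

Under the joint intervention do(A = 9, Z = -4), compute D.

19

The joint intervention fixes A = 9, Z = -4, removing each variable's own equation.
D = 3*X + 2*A + 1  [with X=0, A=9]  = 19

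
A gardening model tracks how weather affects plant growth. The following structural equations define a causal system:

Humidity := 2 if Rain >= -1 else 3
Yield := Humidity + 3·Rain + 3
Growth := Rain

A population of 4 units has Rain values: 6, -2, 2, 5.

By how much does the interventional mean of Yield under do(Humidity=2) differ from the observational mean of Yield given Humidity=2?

-4.75

do(Humidity=2) breaks Humidity's dependence on Rain. With Humidity=2 fixed, Yield across the units is 23, -1, 11, 20, mean 13.25.
E[Yield|Humidity=2] averages over only the 3 units with Humidity=2 (Rain = 6, 2, 5): Yield = 23, 11, 20, mean 18.
Difference = 13.25 − 18 = -4.75.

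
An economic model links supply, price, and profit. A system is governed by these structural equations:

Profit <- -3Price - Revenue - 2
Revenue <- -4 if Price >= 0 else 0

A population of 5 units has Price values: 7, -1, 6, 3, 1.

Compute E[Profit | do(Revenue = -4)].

do(Revenue=-4) breaks Revenue's dependence on Price. With Revenue=-4 fixed, Profit across the units is -19, 5, -16, -7, -1, mean -7.6.

-7.6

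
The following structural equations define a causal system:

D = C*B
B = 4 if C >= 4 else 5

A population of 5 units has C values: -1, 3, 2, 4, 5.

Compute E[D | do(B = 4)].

Every unit gets B=4 under the intervention. D values become -4, 12, 8, 16, 20; E[D|do(B=4)] = 10.4.

10.4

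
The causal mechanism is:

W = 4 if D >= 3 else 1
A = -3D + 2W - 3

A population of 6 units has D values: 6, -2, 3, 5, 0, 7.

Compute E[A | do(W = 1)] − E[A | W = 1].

-12.5

Every unit gets W=1 under the intervention. A values become -19, 5, -10, -16, -1, -22; E[A|do(W=1)] = -10.5.
Observing W=1 restricts to units where W's equation naturally yields 1: D ∈ {-2, 0}. In that subpopulation A = 5, -1, mean 2.
Difference = -10.5 − 2 = -12.5.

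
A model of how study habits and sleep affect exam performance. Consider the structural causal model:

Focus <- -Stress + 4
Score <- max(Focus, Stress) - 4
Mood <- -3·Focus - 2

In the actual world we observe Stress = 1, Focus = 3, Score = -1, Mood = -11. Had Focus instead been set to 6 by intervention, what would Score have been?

The intervention breaks the incoming arrows to Focus: Focus <- -Stress + 4 no longer applies, and Focus = 6.
Score = max(Focus, Stress) - 4  [with Focus=6, Stress=1]  = 2

2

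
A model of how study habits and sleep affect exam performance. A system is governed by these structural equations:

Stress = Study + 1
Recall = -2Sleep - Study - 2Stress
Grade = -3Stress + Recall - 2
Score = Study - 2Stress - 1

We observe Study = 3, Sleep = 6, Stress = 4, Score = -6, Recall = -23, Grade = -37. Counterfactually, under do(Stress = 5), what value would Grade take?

The intervention breaks the incoming arrows to Stress: Stress = Study + 1 no longer applies, and Stress = 5.
Recall = -2Sleep - Study - 2Stress  [with Sleep=6, Study=3, Stress=5]  = -25
Grade = -3Stress + Recall - 2  [with Stress=5, Recall=-25]  = -42

-42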